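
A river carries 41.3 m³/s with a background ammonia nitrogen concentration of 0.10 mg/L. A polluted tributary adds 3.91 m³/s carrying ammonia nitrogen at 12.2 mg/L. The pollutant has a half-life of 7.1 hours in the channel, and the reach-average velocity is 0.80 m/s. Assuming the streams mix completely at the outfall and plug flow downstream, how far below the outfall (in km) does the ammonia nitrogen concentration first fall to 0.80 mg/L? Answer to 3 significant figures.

Conservation of mass: C = (41.30·0.1000 + 3.910·12.20) / 45.21 = 51.83/45.21 = 1.146 mg/L.
Half-life 7.1 h → k = ln 2 / 7.1 = 0.09763 h⁻¹ = 2.343 d⁻¹.
Set 1.146·exp(−k·t) = 0.80 → t = ln(1.146/0.80)/k = 13270 s = 3.686 h.
Distance = v·t = 0.80·13270 = 10620 m = 10.62 km.

10.6 km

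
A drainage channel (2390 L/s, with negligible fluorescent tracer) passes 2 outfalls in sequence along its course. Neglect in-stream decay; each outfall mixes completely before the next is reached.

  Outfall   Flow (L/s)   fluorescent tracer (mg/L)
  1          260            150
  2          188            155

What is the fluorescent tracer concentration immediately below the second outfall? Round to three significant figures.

24.0 mg/L

After outfall 1: Q = 2390 + 260.0 = 2650 L/s; C = (2390·0 + 260.0·150.0)/2650 = 14.72 mg/L.
After outfall 2: Q = 2650 + 188.0 = 2838 L/s; C = (2650·14.72 + 188.0·155.0)/2838 = 24.01 mg/L.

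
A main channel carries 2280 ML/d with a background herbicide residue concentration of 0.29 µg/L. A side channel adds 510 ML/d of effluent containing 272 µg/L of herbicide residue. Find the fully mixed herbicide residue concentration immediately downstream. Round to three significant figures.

Flow-weighted average: C = (2280·0.2900 + 510.0·272.0) / 2790 = 139400/2790 = 49.96 µg/L.

50.0 µg/L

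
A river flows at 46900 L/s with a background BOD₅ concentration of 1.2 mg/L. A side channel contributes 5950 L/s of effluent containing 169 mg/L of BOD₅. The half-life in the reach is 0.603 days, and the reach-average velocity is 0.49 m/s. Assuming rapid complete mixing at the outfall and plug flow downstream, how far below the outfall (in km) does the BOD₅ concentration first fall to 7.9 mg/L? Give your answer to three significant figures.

Flow-weighted average: C = (46900·1.200 + 5950·169.0) / 52850 = 1062000/52850 = 20.09 mg/L.
Half-life 0.603 d → k = ln 2 / 0.603 = 1.149 d⁻¹.
Set 20.09·exp(−k·t) = 7.9 → t = ln(20.09/7.9)/k = 70160 s = 19.49 h.
Distance = v·t = 0.49·70160 = 34380 m = 34.38 km.

34.4 km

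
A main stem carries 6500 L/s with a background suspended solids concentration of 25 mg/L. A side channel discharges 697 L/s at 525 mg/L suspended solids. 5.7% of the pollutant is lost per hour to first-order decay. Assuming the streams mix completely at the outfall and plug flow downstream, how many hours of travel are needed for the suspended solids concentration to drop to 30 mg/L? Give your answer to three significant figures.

Mass balance: C = (6500·25.00 + 697.0·525.0) / 7197 = 528400/7197 = 73.42 mg/L.
5.7%/h lost → k = −ln(1 − 0.057) = 0.05869 h⁻¹.
73.42·exp(−k·t) = 30 → t = ln(73.42/30)/k = 54900 s = 15.25 h.

15.3 h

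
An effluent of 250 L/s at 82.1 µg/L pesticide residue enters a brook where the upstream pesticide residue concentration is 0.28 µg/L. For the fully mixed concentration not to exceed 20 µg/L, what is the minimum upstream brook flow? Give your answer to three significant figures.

Set C_mix = 20: (Q·0.2800 + 250.0·82.10) / (Q + 250.0) = 20
→ Q = 250.0·(82.10 − 20)/(20 − 0.2800) = 787.3 L/s.

787 L/s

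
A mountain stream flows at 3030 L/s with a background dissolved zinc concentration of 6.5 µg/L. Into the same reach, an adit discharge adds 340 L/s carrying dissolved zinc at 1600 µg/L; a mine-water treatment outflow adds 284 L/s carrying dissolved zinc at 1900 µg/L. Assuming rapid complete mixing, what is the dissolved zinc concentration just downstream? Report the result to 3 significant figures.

Conservation of mass: C = (3030·6.500 + 340.0·1600 + 284.0·1900) / 3654 = 1103000/3654 = 301.9 µg/L.

302 µg/L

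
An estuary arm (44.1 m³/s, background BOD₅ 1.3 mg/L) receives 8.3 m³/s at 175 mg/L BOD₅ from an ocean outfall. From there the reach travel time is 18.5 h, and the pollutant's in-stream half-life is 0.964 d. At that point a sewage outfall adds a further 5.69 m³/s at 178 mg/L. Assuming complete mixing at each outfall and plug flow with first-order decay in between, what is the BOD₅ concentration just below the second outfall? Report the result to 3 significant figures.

32.4 mg/L

Conservation of mass: C = (44.10·1.300 + 8.300·175.0) / 52.40 = 1510/52.40 = 28.81 mg/L; combined flow 52.40 m³/s.
Half-life 0.964 d → k = ln 2 / 0.964 = 0.7190 d⁻¹.
Decay over the reach: 28.81·exp(−kt) = 28.81·0.5745 = 16.55 mg/L.
At the second outfall, C = (52.40·16.55 + 5.690·178.0) / (52.40 + 5.690) = 32.37 mg/L.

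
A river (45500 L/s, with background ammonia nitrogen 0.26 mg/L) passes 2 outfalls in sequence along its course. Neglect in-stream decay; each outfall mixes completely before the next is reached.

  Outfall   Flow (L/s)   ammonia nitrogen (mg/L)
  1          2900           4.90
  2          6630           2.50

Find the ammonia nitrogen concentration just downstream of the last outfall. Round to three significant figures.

Below outfall 1: Q → 48400 L/s, C = (45500·0.2600 + 2900·4.900)/48400 = 0.5380 mg/L.
Below outfall 2: Q → 55030 L/s, C = (48400·0.5380 + 6630·2.500)/55030 = 0.7744 mg/L.

0.774 mg/L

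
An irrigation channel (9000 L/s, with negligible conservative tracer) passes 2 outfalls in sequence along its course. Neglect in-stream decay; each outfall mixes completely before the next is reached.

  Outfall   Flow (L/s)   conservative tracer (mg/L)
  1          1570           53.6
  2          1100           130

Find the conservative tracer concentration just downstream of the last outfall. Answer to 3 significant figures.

Outfall 1: combined Q = 10570 L/s; C = (9000·0 + 1570·53.60)/10570 = 7.961 mg/L.
Outfall 2: combined Q = 11670 L/s; C = (10570·7.961 + 1100·130.0)/11670 = 19.46 mg/L.

19.5 mg/L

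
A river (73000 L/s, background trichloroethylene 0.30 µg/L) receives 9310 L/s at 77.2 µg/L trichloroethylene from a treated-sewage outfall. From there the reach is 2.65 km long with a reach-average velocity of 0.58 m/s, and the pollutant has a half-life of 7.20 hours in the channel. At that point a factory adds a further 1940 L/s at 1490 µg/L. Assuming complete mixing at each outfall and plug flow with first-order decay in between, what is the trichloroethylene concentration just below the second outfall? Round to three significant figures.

Conservation of mass: C = (73000·0.3000 + 9310·77.20) / 82310 = 740600/82310 = 8.998 µg/L; combined flow 82310 L/s.
Travel time t = 2.65·1000 / 0.58 = 4569 s = 1.269 h.
Half-life 7.20 h → k = ln 2 / 7.20 = 0.09627 h⁻¹ = 2.310 d⁻¹.
After decay, C = 8.998 × e^(−kt) = 8.998 × 0.8850 = 7.963 µg/L.
Second outfall: C = (82310·7.963 + 1940·1490)/84250 = 42.09 µg/L.

42.1 µg/L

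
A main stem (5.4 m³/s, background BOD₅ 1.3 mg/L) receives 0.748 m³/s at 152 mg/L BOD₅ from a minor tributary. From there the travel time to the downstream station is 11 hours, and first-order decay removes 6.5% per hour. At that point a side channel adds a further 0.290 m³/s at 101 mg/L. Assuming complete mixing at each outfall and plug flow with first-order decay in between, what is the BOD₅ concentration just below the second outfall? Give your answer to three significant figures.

Flow-weighted average: C = (5.400·1.300 + 0.7480·152.0) / 6.148 = 120.7/6.148 = 19.64 mg/L; combined flow 6.148 m³/s.
6.5%/h lost → k = −ln(1 − 0.065) = 0.06721 h⁻¹.
Decay over the reach: 19.64·exp(−kt) = 19.64·0.4774 = 9.375 mg/L.
At the second outfall, C = (6.148·9.375 + 0.2900·101.0) / (6.148 + 0.2900) = 13.50 mg/L.

13.5 mg/L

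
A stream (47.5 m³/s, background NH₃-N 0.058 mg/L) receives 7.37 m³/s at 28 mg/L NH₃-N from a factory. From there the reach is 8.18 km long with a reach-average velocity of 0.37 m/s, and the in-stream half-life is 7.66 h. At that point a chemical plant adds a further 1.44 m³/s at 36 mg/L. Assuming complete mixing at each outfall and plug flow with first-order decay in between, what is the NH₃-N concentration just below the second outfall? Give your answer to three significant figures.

3.05 mg/L

After mixing, C = (47.50·0.05800 + 7.370·28.00) / 54.87 = 209.1/54.87 = 3.811 mg/L; combined flow 54.87 m³/s.
Travel time t = 8.18·1000 / 0.37 = 22110 s = 6.141 h.
Half-life 7.66 h → k = ln 2 / 7.66 = 0.09049 h⁻¹ = 2.172 d⁻¹.
Applying C = C₀e^(−kt): 3.811 × 0.5737 = 2.186 mg/L.
Second outfall: C = (54.87·2.186 + 1.440·36.00)/56.31 = 3.051 mg/L.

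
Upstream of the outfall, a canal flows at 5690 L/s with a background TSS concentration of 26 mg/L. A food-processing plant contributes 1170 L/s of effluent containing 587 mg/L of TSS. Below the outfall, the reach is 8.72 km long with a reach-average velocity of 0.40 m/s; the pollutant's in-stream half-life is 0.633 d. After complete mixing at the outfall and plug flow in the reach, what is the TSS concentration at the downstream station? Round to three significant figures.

Mass balance: C = (5690·26.00 + 1170·587.0) / 6860 = 834700/6860 = 121.7 mg/L.
Travel time t = 8.72·1000 / 0.40 = 21800 s = 6.056 h.
Half-life 0.633 d → k = ln 2 / 0.633 = 1.095 d⁻¹.
First-order decay: C = 121.7·exp(−k·t) = 121.7·0.7586 = 92.31 mg/L.

92.3 mg/L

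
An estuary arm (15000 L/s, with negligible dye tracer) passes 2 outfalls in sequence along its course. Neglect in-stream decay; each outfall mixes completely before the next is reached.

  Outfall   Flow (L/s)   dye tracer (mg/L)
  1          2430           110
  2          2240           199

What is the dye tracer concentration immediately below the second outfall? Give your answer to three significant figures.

36.3 mg/L

After outfall 1: Q = 15000 + 2430 = 17430 L/s; C = (15000·0 + 2430·110.0)/17430 = 15.34 mg/L.
After outfall 2: Q = 17430 + 2240 = 19670 L/s; C = (17430·15.34 + 2240·199.0)/19670 = 36.25 mg/L.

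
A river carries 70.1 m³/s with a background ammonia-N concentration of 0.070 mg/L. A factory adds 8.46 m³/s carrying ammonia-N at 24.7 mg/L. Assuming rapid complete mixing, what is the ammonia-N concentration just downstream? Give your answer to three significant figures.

2.72 mg/L

Flow-weighted average: C = (70.10·0.07000 + 8.460·24.70) / 78.56 = 213.9/78.56 = 2.722 mg/L.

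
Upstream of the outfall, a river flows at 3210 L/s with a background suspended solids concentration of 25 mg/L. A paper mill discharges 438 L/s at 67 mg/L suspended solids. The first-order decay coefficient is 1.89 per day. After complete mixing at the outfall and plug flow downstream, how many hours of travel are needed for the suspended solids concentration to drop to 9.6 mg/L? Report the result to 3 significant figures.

Flow-weighted average: C = (3210·25.00 + 438.0·67.00) / 3648 = 109600/3648 = 30.04 mg/L.
30.04·exp(−k·t) = 9.6 → t = ln(30.04/9.6)/k = 52150 s = 14.49 h.

14.5 h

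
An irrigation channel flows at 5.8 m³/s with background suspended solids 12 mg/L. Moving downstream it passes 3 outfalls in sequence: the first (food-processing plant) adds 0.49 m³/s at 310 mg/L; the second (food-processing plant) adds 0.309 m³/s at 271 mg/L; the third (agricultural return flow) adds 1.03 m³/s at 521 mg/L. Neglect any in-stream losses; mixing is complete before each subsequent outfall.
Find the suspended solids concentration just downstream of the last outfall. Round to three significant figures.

110 mg/L

Outfall 1: combined Q = 6.290 m³/s; C = (5.800·12.00 + 0.4900·310.0)/6.290 = 35.21 mg/L.
Outfall 2: combined Q = 6.599 m³/s; C = (6.290·35.21 + 0.3090·271.0)/6.599 = 46.26 mg/L.
Outfall 3: combined Q = 7.629 m³/s; C = (6.599·46.26 + 1.030·521.0)/7.629 = 110.4 mg/L.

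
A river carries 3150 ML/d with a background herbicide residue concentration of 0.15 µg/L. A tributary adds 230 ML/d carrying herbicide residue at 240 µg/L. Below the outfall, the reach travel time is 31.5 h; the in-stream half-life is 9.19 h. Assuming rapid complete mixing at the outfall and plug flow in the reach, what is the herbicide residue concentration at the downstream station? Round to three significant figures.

1.53 µg/L

Conservation of mass: C = (3150·0.1500 + 230.0·240.0) / 3380 = 55670/3380 = 16.47 µg/L.
Half-life 9.19 h → k = ln 2 / 9.19 = 0.07542 h⁻¹ = 1.810 d⁻¹.
Decay over the reach: 16.47·exp(−kt) = 16.47·0.09293 = 1.531 µg/L.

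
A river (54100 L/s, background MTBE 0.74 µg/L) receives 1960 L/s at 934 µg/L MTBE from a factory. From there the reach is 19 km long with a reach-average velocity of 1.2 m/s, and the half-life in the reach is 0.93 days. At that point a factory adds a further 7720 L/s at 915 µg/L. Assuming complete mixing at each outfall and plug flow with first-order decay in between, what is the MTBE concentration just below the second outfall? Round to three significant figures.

136 µg/L

Flow-weighted average: C = (54100·0.7400 + 1960·934.0) / 56060 = 1871000/56060 = 33.37 µg/L; combined flow 56060 L/s.
Travel time t = 19·1000 / 1.2 = 15830 s = 4.398 h.
Half-life 0.93 d → k = ln 2 / 0.93 = 0.7453 d⁻¹.
First-order decay: C = 33.37·exp(−k·t) = 33.37·0.8723 = 29.11 µg/L.
At the second outfall, C = (56060·29.11 + 7720·915.0) / (56060 + 7720) = 136.3 µg/L.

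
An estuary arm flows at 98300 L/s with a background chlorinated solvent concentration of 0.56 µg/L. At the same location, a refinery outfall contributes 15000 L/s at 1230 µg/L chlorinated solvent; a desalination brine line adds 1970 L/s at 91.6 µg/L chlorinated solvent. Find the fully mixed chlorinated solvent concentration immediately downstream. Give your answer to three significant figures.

162 µg/L

Conservation of mass: C = (98300·0.5600 + 15000·1230 + 1970·91.60) / 115300 = 18690000/115300 = 162.1 µg/L.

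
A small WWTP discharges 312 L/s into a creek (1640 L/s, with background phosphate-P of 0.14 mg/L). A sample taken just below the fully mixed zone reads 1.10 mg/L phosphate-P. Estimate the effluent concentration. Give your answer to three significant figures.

6.15 mg/L

Mass balance: 1640·0.1400 + 312.0·Cₑ = 1952·1.100
→ Cₑ = (1952·1.100 − 1640·0.1400) / 312.0 = 6.146 mg/L.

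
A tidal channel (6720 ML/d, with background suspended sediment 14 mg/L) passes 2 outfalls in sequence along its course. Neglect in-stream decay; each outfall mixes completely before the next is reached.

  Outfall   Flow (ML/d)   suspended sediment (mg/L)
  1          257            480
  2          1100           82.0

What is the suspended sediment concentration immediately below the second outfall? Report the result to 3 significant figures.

38.1 mg/L

Outfall 1: combined Q = 6977 ML/d; C = (6720·14.00 + 257.0·480.0)/6977 = 31.17 mg/L.
Outfall 2: combined Q = 8077 ML/d; C = (6977·31.17 + 1100·82.00)/8077 = 38.09 mg/L.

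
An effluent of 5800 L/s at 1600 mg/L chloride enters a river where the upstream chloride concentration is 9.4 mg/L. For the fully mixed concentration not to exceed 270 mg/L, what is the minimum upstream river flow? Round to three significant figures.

Set C_mix = 270: (Q·9.400 + 5800·1600) / (Q + 5800) = 270
→ Q = 5800·(1600 − 270)/(270 − 9.400) = 29600 L/s.

29600 L/s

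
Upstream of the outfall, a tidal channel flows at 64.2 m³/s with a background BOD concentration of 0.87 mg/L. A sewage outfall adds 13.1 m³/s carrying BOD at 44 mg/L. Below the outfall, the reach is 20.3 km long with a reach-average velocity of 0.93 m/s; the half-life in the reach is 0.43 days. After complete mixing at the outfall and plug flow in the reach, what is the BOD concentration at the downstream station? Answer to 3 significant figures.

5.44 mg/L

After mixing, C = (64.20·0.8700 + 13.10·44.00) / 77.30 = 632.3/77.30 = 8.179 mg/L.
Travel time t = 20.3·1000 / 0.93 = 21830 s = 6.063 h.
Half-life 0.43 d → k = ln 2 / 0.43 = 1.612 d⁻¹.
First-order decay: C = 8.179·exp(−k·t) = 8.179·0.6655 = 5.443 mg/L.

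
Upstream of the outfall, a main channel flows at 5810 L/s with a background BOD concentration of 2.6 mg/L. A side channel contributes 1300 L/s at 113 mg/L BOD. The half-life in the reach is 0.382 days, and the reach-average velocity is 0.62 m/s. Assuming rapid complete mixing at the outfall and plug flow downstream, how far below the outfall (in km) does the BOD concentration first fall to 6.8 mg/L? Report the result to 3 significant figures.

Mass balance: C = (5810·2.600 + 1300·113.0) / 7110 = 162000/7110 = 22.79 mg/L.
Half-life 0.382 d → k = ln 2 / 0.382 = 1.815 d⁻¹.
Set 22.79·exp(−k·t) = 6.8 → t = ln(22.79/6.8)/k = 57580 s = 15.99 h.
Distance = v·t = 0.62·57580 = 35700 m = 35.70 km.

35.7 km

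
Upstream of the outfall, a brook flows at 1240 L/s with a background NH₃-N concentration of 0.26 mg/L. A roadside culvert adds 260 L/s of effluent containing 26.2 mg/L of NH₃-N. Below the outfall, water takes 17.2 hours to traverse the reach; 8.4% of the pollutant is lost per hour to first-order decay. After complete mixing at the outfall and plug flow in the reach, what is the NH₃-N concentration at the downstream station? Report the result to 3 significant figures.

1.05 mg/L

Flow-weighted average: C = (1240·0.2600 + 260.0·26.20) / 1500 = 7134/1500 = 4.756 mg/L.
8.4%/h lost → k = −ln(1 − 0.084) = 0.08774 h⁻¹.
First-order decay: C = 4.756·exp(−k·t) = 4.756·0.2211 = 1.052 mg/L.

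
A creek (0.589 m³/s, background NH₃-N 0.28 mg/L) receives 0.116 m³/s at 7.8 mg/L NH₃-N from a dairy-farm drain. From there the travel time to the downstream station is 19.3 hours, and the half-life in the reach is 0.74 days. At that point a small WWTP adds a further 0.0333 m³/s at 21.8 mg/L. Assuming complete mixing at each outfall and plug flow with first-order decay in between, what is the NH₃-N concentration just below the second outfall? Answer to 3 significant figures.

Mass balance: C = (0.5890·0.2800 + 0.1160·7.800) / 0.7050 = 1.070/0.7050 = 1.517 mg/L; combined flow 0.7050 m³/s.
Half-life 0.74 d → k = ln 2 / 0.74 = 0.9367 d⁻¹.
Decay over the reach: 1.517·exp(−kt) = 1.517·0.4708 = 0.7144 mg/L.
Second outfall: C = (0.7050·0.7144 + 0.03330·21.80)/0.7383 = 1.665 mg/L.

1.67 mg/L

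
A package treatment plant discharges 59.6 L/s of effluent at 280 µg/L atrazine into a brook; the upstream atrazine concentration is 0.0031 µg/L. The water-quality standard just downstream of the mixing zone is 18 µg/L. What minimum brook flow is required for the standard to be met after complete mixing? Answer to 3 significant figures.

Set C_mix = 18: (Q·0.003100 + 59.60·280.0) / (Q + 59.60) = 18
→ Q = 59.60·(280.0 − 18)/(18 − 0.003100) = 867.7 L/s.

868 L/s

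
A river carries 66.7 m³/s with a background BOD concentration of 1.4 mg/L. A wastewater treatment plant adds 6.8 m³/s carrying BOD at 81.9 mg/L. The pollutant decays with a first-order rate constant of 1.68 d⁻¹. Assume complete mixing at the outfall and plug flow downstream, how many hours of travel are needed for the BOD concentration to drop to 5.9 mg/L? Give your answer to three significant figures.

5.79 h

Mass balance: C = (66.70·1.400 + 6.800·81.90) / 73.50 = 650.3/73.50 = 8.848 mg/L.
8.848·exp(−k·t) = 5.9 → t = ln(8.848/5.9)/k = 20840 s = 5.789 h.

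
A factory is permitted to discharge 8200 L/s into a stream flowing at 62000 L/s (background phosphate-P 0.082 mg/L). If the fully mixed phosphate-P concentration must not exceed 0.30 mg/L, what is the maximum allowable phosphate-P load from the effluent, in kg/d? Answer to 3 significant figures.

Mass balance at the limit: 62000·0.08200 + 8200·Cₑ = 70200·0.30 → Cₑ = 1.948 mg/L.
8200 L/s = 8.200 m³/s. Load = 8.200 m³/s × 1.948 g/m³ × 86 400 s/d = 1380 kg/d.

1380 kg/d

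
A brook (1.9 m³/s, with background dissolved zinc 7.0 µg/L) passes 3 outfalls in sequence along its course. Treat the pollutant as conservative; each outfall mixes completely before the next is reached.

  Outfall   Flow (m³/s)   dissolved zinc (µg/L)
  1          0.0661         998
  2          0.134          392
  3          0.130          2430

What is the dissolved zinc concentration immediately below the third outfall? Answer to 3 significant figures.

201 µg/L

Below outfall 1: Q → 1.966 m³/s, C = (1.900·7.000 + 0.06610·998.0)/1.966 = 40.32 µg/L.
Below outfall 2: Q → 2.100 m³/s, C = (1.966·40.32 + 0.1340·392.0)/2.100 = 62.76 µg/L.
Below outfall 3: Q → 2.230 m³/s, C = (2.100·62.76 + 0.1300·2430)/2.230 = 200.8 µg/L.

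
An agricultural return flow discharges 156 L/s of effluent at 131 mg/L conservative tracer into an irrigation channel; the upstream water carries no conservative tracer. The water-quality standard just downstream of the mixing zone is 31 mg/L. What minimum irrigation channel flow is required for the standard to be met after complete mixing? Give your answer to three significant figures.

503 L/s

Set C_mix = 31: (Q·0 + 156.0·131.0) / (Q + 156.0) = 31
→ Q = 156.0·(131.0 − 31)/(31 − 0) = 503.2 L/s.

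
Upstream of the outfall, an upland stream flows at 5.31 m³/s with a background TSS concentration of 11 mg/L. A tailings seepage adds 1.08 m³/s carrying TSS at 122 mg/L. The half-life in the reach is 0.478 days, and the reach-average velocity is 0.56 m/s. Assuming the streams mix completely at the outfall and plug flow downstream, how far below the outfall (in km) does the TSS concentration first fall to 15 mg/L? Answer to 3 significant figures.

22.9 km

Mixed concentration C = ΣQC/ΣQ = (5.310·11.00 + 1.080·122.0) / 6.390 = 190.2/6.390 = 29.76 mg/L.
Half-life 0.478 d → k = ln 2 / 0.478 = 1.450 d⁻¹.
Set 29.76·exp(−k·t) = 15 → t = ln(29.76/15)/k = 40820 s = 11.34 h.
Distance = v·t = 0.56·40820 = 22860 m = 22.86 km.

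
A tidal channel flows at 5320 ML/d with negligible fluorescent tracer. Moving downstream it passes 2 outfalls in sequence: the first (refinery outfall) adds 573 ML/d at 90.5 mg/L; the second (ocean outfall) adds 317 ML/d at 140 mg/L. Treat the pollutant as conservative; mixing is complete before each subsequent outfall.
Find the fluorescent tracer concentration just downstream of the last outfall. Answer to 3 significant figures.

Below outfall 1: Q → 5893 ML/d, C = (5320·0 + 573.0·90.50)/5893 = 8.800 mg/L.
Below outfall 2: Q → 6210 ML/d, C = (5893·8.800 + 317.0·140.0)/6210 = 15.50 mg/L.

15.5 mg/L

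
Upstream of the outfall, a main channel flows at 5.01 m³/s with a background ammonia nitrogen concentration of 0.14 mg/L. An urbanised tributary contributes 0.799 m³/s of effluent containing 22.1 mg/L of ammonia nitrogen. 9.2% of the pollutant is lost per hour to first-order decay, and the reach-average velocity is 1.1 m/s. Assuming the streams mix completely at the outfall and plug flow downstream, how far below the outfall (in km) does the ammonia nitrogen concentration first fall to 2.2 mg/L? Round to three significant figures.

14.9 km

Mixed concentration C = ΣQC/ΣQ = (5.010·0.1400 + 0.7990·22.10) / 5.809 = 18.36/5.809 = 3.160 mg/L.
9.2%/h lost → k = −ln(1 − 0.092) = 0.09651 h⁻¹.
Set 3.160·exp(−k·t) = 2.2 → t = ln(3.160/2.2)/k = 13510 s = 3.754 h.
Distance = v·t = 1.1·13510 = 14860 m = 14.86 km.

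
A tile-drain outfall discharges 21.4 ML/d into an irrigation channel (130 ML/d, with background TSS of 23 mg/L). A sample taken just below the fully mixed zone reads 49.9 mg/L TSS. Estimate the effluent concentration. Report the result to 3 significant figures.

213 mg/L

Mass balance: 130.0·23.00 + 21.40·Cₑ = 151.4·49.90
→ Cₑ = (151.4·49.90 − 130.0·23.00) / 21.40 = 213.3 mg/L.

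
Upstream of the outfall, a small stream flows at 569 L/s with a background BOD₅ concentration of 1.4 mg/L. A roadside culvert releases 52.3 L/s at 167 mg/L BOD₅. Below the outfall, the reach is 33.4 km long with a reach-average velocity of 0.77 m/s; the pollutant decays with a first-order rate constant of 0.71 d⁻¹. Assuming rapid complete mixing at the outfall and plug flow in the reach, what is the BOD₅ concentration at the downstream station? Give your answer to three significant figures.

10.7 mg/L

After mixing, C = (569.0·1.400 + 52.30·167.0) / 621.3 = 9531/621.3 = 15.34 mg/L.
Travel time t = 33.4·1000 / 0.77 = 43380 s = 12.05 h.
Applying C = C₀e^(−kt): 15.34 × 0.7002 = 10.74 mg/L.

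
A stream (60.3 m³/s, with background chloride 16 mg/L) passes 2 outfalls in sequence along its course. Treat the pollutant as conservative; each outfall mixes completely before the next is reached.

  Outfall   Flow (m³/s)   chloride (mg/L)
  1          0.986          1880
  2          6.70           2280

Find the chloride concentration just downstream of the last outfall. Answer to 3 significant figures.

Below outfall 1: Q → 61.29 m³/s, C = (60.30·16.00 + 0.9860·1880)/61.29 = 45.99 mg/L.
Below outfall 2: Q → 67.99 m³/s, C = (61.29·45.99 + 6.700·2280)/67.99 = 266.2 mg/L.

266 mg/L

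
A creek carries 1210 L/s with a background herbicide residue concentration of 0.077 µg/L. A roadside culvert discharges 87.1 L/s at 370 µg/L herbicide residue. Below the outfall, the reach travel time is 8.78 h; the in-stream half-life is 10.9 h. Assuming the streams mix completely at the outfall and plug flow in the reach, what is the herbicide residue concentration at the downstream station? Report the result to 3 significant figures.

14.3 µg/L

Conservation of mass: C = (1210·0.07700 + 87.10·370.0) / 1297 = 32320/1297 = 24.92 µg/L.
Half-life 10.9 h → k = ln 2 / 10.9 = 0.06359 h⁻¹ = 1.526 d⁻¹.
First-order decay: C = 24.92·exp(−k·t) = 24.92·0.5722 = 14.26 µg/L.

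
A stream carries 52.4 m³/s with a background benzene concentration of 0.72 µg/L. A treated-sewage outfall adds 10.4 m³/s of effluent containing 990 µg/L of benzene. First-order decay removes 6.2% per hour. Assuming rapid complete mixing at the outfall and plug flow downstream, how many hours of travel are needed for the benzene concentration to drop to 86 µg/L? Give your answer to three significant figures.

Flow-weighted average: C = (52.40·0.7200 + 10.40·990.0) / 62.80 = 10330/62.80 = 164.5 µg/L.
6.2%/h lost → k = −ln(1 − 0.062) = 0.06401 h⁻¹.
164.5·exp(−k·t) = 86 → t = ln(164.5/86)/k = 36500 s = 10.14 h.

10.1 h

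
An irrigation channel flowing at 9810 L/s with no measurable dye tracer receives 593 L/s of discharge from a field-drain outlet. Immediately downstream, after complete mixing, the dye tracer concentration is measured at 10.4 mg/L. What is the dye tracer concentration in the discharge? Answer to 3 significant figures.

Mass balance: 9810·0 + 593.0·Cₑ = 10400·10.40
→ Cₑ = (10400·10.40 − 9810·0) / 593.0 = 182.4 mg/L.

182 mg/L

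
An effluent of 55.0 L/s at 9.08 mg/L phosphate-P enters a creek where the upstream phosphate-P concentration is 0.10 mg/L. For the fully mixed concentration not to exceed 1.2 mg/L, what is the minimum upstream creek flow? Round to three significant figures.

394 L/s

Set C_mix = 1.2: (Q·0.1000 + 55.00·9.080) / (Q + 55.00) = 1.2
→ Q = 55.00·(9.080 − 1.2)/(1.2 − 0.1000) = 394.0 L/s.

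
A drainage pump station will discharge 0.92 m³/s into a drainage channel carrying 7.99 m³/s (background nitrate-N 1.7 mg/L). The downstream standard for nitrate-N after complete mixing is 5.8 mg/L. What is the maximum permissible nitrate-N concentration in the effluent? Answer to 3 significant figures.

At the limit, (Qr·Cr + Qe·Cₑ)/(Qr + Qe) = 5.8:
Cₑ = (8.910·5.8 − 7.990·1.700) / 0.9200 = 41.41 mg/L.

41.4 mg/L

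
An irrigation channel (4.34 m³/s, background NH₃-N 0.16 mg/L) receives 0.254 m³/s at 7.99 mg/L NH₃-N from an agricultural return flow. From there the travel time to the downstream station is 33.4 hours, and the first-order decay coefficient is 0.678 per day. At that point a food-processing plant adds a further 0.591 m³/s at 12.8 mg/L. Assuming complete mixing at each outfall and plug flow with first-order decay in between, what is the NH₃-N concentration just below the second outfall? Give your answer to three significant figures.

Conservation of mass: C = (4.340·0.1600 + 0.2540·7.990) / 4.594 = 2.724/4.594 = 0.5929 mg/L; combined flow 4.594 m³/s.
After decay, C = 0.5929 × e^(−kt) = 0.5929 × 0.3892 = 0.2308 mg/L.
At the second outfall, C = (4.594·0.2308 + 0.5910·12.80) / (4.594 + 0.5910) = 1.663 mg/L.

1.66 mg/L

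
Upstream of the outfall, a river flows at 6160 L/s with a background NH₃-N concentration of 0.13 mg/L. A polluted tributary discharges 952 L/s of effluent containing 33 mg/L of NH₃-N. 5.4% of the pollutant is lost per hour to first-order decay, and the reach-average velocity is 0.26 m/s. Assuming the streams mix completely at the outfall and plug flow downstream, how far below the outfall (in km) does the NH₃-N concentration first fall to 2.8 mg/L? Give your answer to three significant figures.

Flow-weighted average: C = (6160·0.1300 + 952.0·33.00) / 7112 = 32220/7112 = 4.530 mg/L.
5.4%/h lost → k = −ln(1 − 0.054) = 0.05551 h⁻¹.
Set 4.530·exp(−k·t) = 2.8 → t = ln(4.530/2.8)/k = 31200 s = 8.666 h.
Distance = v·t = 0.26·31200 = 8112 m = 8.112 km.

8.11 km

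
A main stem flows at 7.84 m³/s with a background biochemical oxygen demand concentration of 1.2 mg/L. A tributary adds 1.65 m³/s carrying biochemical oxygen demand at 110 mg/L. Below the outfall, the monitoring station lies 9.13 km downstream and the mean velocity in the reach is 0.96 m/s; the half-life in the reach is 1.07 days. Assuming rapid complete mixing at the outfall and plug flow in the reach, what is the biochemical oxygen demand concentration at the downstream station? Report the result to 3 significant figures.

18.7 mg/L

Mixed concentration C = ΣQC/ΣQ = (7.840·1.200 + 1.650·110.0) / 9.490 = 190.9/9.490 = 20.12 mg/L.
Travel time t = 9.13·1000 / 0.96 = 9510 s = 2.642 h.
Half-life 1.07 d → k = ln 2 / 1.07 = 0.6478 d⁻¹.
First-order decay: C = 20.12·exp(−k·t) = 20.12·0.9312 = 18.73 mg/L.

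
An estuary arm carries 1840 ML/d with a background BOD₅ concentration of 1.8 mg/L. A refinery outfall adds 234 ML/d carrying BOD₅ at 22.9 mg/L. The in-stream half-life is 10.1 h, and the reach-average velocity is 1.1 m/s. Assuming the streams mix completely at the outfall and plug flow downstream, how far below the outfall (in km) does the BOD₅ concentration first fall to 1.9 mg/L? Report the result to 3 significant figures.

45.5 km

Flow-weighted average: C = (1840·1.800 + 234.0·22.90) / 2074 = 8671/2074 = 4.181 mg/L.
Half-life 10.1 h → k = ln 2 / 10.1 = 0.06863 h⁻¹ = 1.647 d⁻¹.
Set 4.181·exp(−k·t) = 1.9 → t = ln(4.181/1.9)/k = 41370 s = 11.49 h.
Distance = v·t = 1.1·41370 = 45500 m = 45.50 km.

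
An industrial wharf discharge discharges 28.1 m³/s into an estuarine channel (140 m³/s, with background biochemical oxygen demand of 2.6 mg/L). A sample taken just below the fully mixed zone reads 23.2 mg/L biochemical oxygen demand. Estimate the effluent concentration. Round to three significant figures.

Mass balance: 140.0·2.600 + 28.10·Cₑ = 168.1·23.20
→ Cₑ = (168.1·23.20 − 140.0·2.600) / 28.10 = 125.8 mg/L.

126 mg/L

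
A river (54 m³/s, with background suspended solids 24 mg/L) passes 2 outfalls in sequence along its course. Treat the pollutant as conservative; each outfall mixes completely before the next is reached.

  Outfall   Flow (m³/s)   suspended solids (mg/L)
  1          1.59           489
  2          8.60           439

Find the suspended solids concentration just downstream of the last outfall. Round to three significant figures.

91.1 mg/L

Outfall 1: combined Q = 55.59 m³/s; C = (54.00·24.00 + 1.590·489.0)/55.59 = 37.30 mg/L.
Outfall 2: combined Q = 64.19 m³/s; C = (55.59·37.30 + 8.600·439.0)/64.19 = 91.12 mg/L.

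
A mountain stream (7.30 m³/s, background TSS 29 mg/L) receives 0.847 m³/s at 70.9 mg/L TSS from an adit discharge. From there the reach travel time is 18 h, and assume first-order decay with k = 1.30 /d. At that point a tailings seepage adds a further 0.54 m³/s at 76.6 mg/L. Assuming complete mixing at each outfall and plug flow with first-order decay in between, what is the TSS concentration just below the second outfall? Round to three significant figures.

16.6 mg/L

Conservation of mass: C = (7.300·29.00 + 0.8470·70.90) / 8.147 = 271.8/8.147 = 33.36 mg/L; combined flow 8.147 m³/s.
After decay, C = 33.36 × e^(−kt) = 33.36 × 0.3772 = 12.58 mg/L.
At the second outfall, C = (8.147·12.58 + 0.5400·76.60) / (8.147 + 0.5400) = 16.56 mg/L.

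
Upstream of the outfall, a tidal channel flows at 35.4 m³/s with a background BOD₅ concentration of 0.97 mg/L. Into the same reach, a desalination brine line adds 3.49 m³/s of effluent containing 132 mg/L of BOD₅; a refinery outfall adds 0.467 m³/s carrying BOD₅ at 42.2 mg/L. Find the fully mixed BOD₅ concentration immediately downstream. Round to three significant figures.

Flow-weighted average: C = (35.40·0.9700 + 3.490·132.0 + 0.4670·42.20) / 39.36 = 514.7/39.36 = 13.08 mg/L.

13.1 mg/L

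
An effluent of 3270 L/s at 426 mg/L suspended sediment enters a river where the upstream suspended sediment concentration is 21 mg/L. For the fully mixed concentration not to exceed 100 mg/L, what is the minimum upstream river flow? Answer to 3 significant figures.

13500 L/s

Set C_mix = 100: (Q·21.00 + 3270·426.0) / (Q + 3270) = 100
→ Q = 3270·(426.0 − 100)/(100 − 21.00) = 13490 L/s.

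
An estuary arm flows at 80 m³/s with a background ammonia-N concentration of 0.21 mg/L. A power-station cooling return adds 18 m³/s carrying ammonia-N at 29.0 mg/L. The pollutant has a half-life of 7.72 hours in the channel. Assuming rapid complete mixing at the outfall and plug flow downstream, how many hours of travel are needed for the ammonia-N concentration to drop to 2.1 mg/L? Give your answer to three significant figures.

After mixing, C = (80.00·0.2100 + 18.00·29.00) / 98.00 = 538.8/98.00 = 5.498 mg/L.
Half-life 7.72 h → k = ln 2 / 7.72 = 0.08979 h⁻¹ = 2.155 d⁻¹.
5.498·exp(−k·t) = 2.1 → t = ln(5.498/2.1)/k = 38590 s = 10.72 h.

10.7 h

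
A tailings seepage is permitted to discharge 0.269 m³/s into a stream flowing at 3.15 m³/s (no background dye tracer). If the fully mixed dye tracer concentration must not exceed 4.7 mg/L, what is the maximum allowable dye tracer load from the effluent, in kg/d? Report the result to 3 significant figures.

Mass balance at the limit: 3.150·0 + 0.2690·Cₑ = 3.419·4.7 → Cₑ = 59.74 mg/L.
Load = 0.2690 m³/s × 59.74 g/m³ × 86 400 s/d = 1388 kg/d.

1390 kg/d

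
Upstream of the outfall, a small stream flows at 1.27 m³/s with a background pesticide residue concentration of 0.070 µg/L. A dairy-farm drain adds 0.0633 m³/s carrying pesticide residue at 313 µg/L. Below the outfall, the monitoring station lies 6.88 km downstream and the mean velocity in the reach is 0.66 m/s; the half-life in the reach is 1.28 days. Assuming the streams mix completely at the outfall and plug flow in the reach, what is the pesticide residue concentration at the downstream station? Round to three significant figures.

Conservation of mass: C = (1.270·0.07000 + 0.06330·313.0) / 1.333 = 19.90/1.333 = 14.93 µg/L.
Travel time t = 6.88·1000 / 0.66 = 10420 s = 2.896 h.
Half-life 1.28 d → k = ln 2 / 1.28 = 0.5415 d⁻¹.
First-order decay: C = 14.93·exp(−k·t) = 14.93·0.9368 = 13.98 µg/L.

14.0 µg/L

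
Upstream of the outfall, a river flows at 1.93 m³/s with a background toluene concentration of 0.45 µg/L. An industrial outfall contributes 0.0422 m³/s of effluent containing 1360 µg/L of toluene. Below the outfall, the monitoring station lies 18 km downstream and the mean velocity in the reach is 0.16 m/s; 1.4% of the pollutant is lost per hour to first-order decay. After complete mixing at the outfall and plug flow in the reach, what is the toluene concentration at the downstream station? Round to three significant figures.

19.0 µg/L

Conservation of mass: C = (1.930·0.4500 + 0.04220·1360) / 1.972 = 58.26/1.972 = 29.54 µg/L.
Travel time t = 18·1000 / 0.16 = 112500 s = 31.25 h.
1.4%/h lost → k = −ln(1 − 0.014) = 0.01410 h⁻¹.
First-order decay: C = 29.54·exp(−k·t) = 29.54·0.6437 = 19.01 µg/L.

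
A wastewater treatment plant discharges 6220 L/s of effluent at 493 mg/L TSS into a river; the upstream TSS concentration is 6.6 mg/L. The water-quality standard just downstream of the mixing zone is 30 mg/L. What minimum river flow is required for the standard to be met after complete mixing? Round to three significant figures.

123000 L/s

Set C_mix = 30: (Q·6.600 + 6220·493.0) / (Q + 6220) = 30
→ Q = 6220·(493.0 − 30)/(30 − 6.600) = 123100 L/s.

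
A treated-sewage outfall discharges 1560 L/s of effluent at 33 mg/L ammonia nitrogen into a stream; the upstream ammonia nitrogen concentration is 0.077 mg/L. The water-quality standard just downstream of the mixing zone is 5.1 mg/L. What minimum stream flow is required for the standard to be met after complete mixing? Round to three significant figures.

8660 L/s

Set C_mix = 5.1: (Q·0.07700 + 1560·33.00) / (Q + 1560) = 5.1
→ Q = 1560·(33.00 − 5.1)/(5.1 − 0.07700) = 8665 L/s.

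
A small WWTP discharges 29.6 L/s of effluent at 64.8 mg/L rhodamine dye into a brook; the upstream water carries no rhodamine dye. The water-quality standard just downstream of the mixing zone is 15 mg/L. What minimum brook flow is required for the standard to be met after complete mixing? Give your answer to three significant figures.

Set C_mix = 15: (Q·0 + 29.60·64.80) / (Q + 29.60) = 15
→ Q = 29.60·(64.80 − 15)/(15 − 0) = 98.27 L/s.

98.3 L/s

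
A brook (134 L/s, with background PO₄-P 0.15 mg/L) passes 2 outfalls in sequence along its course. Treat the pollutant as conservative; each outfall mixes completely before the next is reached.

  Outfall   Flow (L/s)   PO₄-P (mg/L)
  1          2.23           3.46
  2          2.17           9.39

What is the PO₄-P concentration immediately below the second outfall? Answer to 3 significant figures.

After outfall 1: Q = 134.0 + 2.230 = 136.2 L/s; C = (134.0·0.1500 + 2.230·3.460)/136.2 = 0.2042 mg/L.
After outfall 2: Q = 136.2 + 2.170 = 138.4 L/s; C = (136.2·0.2042 + 2.170·9.390)/138.4 = 0.3482 mg/L.

0.348 mg/L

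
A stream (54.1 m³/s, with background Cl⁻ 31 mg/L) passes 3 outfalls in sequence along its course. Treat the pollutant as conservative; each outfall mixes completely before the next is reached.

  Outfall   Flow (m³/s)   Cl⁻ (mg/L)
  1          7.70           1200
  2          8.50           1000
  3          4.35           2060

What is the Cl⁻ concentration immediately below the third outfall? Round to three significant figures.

380 mg/L

Below outfall 1: Q → 61.80 m³/s, C = (54.10·31.00 + 7.700·1200)/61.80 = 176.7 mg/L.
Below outfall 2: Q → 70.30 m³/s, C = (61.80·176.7 + 8.500·1000)/70.30 = 276.2 mg/L.
Below outfall 3: Q → 74.65 m³/s, C = (70.30·276.2 + 4.350·2060)/74.65 = 380.1 mg/L.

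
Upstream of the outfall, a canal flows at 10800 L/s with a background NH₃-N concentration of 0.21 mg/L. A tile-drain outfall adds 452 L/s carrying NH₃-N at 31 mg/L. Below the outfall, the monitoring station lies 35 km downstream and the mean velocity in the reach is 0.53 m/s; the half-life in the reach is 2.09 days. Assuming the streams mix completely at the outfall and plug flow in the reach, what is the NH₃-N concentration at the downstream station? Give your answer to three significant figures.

1.12 mg/L

Mass balance: C = (10800·0.2100 + 452.0·31.00) / 11250 = 16280/11250 = 1.447 mg/L.
Travel time t = 35·1000 / 0.53 = 66040 s = 18.34 h.
Half-life 2.09 d → k = ln 2 / 2.09 = 0.3316 d⁻¹.
After decay, C = 1.447 × e^(−kt) = 1.447 × 0.7761 = 1.123 mg/L.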